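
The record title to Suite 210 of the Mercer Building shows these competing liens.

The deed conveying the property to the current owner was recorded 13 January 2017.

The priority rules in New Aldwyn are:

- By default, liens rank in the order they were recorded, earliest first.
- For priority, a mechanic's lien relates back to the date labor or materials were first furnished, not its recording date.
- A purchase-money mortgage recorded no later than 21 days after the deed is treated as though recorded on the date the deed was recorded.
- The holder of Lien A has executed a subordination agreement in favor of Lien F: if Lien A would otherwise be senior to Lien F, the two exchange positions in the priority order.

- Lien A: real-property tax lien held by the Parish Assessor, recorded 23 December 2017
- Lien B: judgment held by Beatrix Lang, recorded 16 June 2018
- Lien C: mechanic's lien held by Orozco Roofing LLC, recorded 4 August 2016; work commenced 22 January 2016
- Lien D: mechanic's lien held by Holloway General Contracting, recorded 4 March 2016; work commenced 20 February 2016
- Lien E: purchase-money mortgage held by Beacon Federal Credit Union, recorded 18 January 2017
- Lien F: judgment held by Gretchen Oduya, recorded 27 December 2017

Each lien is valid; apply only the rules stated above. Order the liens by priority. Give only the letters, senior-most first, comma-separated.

Effective dates after the stated exceptions: C relates back to 22 January 2016 (work commenced); D is treated as recorded 20 February 2016, the work-commencement date; E relates back to the deed date 13 January 2017.
Ordering by effective date: C (22 January 2016), D (20 February 2016), E (13 January 2017), A (23 December 2017), F (27 December 2017), B (16 June 2018).
A would otherwise be senior to F, so under the subordination agreement A and F exchange positions.

C, D, E, F, A, B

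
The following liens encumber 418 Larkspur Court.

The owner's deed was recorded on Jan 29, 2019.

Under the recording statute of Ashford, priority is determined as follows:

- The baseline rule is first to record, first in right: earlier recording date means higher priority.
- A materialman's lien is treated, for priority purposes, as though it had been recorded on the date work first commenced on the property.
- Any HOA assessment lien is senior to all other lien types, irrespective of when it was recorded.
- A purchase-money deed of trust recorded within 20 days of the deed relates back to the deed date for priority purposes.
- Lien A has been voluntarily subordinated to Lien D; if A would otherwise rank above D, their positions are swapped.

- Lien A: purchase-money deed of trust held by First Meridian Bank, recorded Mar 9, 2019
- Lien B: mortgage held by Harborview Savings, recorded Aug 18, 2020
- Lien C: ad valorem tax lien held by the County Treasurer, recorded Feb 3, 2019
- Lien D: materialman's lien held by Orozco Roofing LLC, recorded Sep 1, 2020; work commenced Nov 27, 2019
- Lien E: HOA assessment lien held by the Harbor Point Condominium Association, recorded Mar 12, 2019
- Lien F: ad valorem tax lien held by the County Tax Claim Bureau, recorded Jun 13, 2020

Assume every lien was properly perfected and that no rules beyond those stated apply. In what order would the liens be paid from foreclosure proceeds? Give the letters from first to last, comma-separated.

Adjusting effective dates: A was recorded 39 days after the deed, outside the 20-day window, so it keeps its recording date; D relates back to Nov 27, 2019 (work commenced).
E is an HOA assessment lien and takes priority over every other lien.
Ordering the rest by effective date: C (Feb 3, 2019), A (Mar 9, 2019), D (Nov 27, 2019), F (Jun 13, 2020), B (Aug 18, 2020).
A is senior to D before the subordination, so the two trade places.

E, C, D, A, F, B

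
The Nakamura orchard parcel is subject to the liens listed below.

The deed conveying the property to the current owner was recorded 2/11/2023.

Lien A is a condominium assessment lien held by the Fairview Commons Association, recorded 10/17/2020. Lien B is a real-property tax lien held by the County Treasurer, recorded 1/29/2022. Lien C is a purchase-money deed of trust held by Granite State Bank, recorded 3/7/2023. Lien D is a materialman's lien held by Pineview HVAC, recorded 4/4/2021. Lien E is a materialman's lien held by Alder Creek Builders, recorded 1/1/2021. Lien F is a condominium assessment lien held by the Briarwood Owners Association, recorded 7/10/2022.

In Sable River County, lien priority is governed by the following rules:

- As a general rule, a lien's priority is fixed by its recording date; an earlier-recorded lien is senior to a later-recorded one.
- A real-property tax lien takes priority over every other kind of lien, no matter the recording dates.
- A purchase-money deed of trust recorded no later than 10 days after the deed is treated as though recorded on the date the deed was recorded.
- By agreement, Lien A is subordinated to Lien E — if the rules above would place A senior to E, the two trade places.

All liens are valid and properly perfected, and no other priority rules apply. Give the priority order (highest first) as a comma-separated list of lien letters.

B, E, A, D, F, C

Adjusting effective dates: C was recorded 24 days after the deed — beyond 10 days — so no relation-back applies.
B is a real-property tax lien, so it outranks all other liens regardless of date.
Among the remaining liens, by effective date: A (10/17/2020), E (1/1/2021), D (4/4/2021), F (7/10/2022), C (3/7/2023).
Because A would otherwise rank above E, the subordination swaps them.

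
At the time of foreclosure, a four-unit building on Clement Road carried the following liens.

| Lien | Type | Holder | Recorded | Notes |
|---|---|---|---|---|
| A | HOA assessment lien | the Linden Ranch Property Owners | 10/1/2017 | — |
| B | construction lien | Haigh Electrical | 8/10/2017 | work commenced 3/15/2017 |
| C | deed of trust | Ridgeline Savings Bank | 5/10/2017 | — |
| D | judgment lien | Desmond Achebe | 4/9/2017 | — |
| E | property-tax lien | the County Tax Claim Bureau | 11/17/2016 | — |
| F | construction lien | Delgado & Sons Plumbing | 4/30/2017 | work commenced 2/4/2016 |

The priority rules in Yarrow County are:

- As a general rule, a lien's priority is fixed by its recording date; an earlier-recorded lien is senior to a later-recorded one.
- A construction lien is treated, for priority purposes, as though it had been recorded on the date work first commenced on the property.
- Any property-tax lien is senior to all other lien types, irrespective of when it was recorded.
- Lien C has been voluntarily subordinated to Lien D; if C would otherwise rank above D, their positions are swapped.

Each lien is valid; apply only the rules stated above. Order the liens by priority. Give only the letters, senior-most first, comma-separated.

E, F, B, D, C, A

Effective dates: B is treated as recorded 3/15/2017, the work-commencement date; F's effective date is 2/4/2016, when work began.
E is a property-tax lien, so it outranks all other liens regardless of date.
The other liens, earliest effective date first: F (2/4/2016), B (3/15/2017), D (4/9/2017), C (5/10/2017), A (10/1/2017).
C is already junior to D, so the subordination agreement changes nothing.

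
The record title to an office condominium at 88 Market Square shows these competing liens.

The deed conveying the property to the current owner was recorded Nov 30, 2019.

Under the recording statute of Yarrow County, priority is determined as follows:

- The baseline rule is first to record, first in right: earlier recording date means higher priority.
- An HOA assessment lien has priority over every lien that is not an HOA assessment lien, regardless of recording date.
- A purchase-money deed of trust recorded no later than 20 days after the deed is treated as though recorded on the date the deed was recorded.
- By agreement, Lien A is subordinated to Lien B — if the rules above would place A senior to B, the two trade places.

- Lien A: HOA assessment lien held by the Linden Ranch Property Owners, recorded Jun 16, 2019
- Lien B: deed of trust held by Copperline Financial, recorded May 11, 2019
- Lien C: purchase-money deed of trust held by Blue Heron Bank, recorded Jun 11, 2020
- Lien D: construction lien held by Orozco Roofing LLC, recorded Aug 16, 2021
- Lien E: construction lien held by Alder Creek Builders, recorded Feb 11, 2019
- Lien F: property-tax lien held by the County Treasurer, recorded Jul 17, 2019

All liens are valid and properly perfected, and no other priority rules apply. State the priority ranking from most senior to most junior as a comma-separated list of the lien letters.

Adjusting effective dates: C was recorded 194 days after the deed — beyond 20 days — so no relation-back applies.
As an HOA assessment lien, A is senior to every other lien.
The other liens, earliest effective date first: E (Feb 11, 2019), B (May 11, 2019), F (Jul 17, 2019), C (Jun 11, 2020), D (Aug 16, 2021).
The subordination applies — A was senior to B — so A and B swap.

B, E, A, F, C, D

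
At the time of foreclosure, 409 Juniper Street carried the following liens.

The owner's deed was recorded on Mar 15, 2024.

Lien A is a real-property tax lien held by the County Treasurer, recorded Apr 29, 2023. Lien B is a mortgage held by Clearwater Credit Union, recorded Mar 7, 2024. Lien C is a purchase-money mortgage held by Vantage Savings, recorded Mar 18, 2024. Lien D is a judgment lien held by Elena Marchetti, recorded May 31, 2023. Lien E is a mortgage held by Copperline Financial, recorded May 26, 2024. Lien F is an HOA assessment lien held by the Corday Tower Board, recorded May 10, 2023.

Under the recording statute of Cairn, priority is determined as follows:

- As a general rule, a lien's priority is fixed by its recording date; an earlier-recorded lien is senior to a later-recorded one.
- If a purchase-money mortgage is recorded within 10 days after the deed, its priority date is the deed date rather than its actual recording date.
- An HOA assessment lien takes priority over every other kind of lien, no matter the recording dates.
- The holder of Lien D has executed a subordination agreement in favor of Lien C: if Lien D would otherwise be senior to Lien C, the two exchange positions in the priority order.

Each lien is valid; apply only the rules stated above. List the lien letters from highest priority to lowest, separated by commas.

Effective dates after the stated exceptions: C relates back to the deed date Mar 15, 2024.
As an HOA assessment lien, F is senior to every other lien.
Ordering the rest by effective date: A (Apr 29, 2023), D (May 31, 2023), B (Mar 7, 2024), C (Mar 15, 2024), E (May 26, 2024).
D would otherwise be senior to C, so under the subordination agreement D and C exchange positions.

F, A, C, B, D, E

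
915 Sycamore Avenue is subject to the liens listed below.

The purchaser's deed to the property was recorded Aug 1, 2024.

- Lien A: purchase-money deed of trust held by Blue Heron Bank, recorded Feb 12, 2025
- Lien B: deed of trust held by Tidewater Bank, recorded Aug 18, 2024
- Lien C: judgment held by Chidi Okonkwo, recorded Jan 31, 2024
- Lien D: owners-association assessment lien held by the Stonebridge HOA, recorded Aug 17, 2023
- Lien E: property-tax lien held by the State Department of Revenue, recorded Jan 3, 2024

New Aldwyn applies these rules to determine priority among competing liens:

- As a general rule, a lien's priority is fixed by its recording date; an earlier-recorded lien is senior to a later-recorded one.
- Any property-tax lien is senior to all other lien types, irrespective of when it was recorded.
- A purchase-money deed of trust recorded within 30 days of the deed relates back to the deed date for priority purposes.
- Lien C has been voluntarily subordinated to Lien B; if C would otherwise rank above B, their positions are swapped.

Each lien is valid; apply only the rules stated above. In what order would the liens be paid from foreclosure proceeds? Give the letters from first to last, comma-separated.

E, D, B, C, A

Adjusting effective dates: A was recorded 195 days after the deed, outside the 30-day window, so it keeps its recording date.
E is a property-tax lien, so it outranks all other liens regardless of date.
Remaining liens by effective date: D (Aug 17, 2023), C (Jan 31, 2024), B (Aug 18, 2024), A (Feb 12, 2025).
The subordination applies — C was senior to B — so C and B swap.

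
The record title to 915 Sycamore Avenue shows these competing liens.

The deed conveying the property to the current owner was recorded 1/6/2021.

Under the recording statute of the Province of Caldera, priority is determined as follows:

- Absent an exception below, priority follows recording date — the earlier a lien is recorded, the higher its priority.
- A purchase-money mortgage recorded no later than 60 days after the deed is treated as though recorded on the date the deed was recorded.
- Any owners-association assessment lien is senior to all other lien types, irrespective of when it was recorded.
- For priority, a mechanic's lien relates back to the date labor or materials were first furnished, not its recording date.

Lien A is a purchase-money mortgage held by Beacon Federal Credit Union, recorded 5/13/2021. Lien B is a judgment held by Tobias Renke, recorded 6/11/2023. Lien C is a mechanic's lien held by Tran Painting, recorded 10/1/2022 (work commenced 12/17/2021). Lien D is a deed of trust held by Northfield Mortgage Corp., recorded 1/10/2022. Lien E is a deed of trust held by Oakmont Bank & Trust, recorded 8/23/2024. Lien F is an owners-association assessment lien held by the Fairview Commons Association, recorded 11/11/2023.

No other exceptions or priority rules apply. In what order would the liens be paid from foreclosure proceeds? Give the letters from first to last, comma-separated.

Adjusting effective dates: A was recorded 127 days after the deed, outside the 60-day window, so it keeps its recording date; C relates back to 12/17/2021 (work commenced).
F, as an owners-association assessment lien, has superpriority and ranks first.
Remaining liens by effective date: A (5/13/2021), C (12/17/2021), D (1/10/2022), B (6/11/2023), E (8/23/2024).

F, A, C, D, B, E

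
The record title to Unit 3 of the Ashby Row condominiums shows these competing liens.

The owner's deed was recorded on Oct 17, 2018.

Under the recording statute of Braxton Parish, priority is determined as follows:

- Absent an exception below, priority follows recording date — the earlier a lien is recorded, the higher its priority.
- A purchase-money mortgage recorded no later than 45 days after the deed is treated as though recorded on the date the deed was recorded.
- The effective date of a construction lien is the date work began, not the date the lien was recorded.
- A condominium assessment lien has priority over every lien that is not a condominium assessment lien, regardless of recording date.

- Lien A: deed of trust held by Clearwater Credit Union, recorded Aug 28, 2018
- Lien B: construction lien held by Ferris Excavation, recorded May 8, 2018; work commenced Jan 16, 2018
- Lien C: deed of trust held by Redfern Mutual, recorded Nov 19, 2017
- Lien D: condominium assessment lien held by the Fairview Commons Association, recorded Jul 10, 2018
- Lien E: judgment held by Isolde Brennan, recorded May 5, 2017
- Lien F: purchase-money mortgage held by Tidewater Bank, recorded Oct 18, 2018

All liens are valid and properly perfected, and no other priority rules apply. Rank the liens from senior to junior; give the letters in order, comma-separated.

D, E, C, B, A, F

Effective dates: B's effective date is Jan 16, 2018, when work began; F relates back to the deed date Oct 17, 2018.
As a condominium assessment lien, D is senior to every other lien.
The other liens, earliest effective date first: E (May 5, 2017), C (Nov 19, 2017), B (Jan 16, 2018), A (Aug 28, 2018), F (Oct 17, 2018).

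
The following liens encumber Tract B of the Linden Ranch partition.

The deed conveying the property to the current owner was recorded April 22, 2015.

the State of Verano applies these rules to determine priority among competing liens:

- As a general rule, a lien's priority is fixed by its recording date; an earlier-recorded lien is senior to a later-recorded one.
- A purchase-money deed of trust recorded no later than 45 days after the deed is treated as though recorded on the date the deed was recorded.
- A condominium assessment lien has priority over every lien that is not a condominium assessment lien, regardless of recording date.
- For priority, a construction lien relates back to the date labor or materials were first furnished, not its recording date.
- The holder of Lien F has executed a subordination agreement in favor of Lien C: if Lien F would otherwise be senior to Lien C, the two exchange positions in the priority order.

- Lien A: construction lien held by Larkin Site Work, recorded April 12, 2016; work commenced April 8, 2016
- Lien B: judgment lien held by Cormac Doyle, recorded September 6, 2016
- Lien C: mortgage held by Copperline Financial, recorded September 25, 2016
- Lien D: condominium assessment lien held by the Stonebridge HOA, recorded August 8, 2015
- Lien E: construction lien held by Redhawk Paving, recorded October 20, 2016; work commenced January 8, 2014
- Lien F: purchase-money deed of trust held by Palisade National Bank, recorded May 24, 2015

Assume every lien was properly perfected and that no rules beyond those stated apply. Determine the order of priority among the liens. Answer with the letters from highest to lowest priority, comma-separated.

Effective dates after the stated exceptions: A relates back to April 8, 2016 (work commenced); E's effective date is January 8, 2014, when work began; F was recorded within the 45-day window, so its effective date is the deed date April 22, 2015.
D is a condominium assessment lien, so it outranks all other liens regardless of date.
Remaining liens by effective date: E (January 8, 2014), F (April 22, 2015), A (April 8, 2016), B (September 6, 2016), C (September 25, 2016).
F is senior to C before the subordination, so the two trade places.

D, E, C, A, B, F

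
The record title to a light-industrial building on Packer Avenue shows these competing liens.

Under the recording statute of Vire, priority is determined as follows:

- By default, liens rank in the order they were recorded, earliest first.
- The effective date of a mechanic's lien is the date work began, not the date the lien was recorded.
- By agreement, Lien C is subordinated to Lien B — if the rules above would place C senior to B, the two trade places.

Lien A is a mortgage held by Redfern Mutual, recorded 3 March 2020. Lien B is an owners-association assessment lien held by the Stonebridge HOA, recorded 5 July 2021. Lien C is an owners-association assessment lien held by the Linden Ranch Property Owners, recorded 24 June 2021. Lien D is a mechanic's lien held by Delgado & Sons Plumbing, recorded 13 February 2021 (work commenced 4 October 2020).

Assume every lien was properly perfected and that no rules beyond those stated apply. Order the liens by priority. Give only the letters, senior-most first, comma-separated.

Effective dates: D is treated as recorded 4 October 2020, the work-commencement date.
By effective date: A (3 March 2020), D (4 October 2020), C (24 June 2021), B (5 July 2021).
The subordination applies — C was senior to B — so C and B swap.

A, D, B, C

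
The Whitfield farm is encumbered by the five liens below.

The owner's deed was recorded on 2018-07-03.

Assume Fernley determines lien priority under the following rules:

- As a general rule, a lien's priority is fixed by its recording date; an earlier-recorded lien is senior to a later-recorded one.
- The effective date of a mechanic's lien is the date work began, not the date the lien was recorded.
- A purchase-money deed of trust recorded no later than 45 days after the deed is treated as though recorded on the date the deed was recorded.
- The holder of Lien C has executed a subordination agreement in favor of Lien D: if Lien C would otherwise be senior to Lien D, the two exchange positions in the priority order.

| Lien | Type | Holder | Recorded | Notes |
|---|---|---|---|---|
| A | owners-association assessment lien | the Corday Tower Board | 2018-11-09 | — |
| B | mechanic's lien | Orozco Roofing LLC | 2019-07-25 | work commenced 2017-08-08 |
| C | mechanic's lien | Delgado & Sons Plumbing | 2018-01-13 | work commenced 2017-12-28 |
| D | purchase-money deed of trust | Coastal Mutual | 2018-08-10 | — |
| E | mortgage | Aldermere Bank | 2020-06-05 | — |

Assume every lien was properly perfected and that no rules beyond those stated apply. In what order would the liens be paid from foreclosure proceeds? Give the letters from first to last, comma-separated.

B, D, C, A, E

Effective dates: B is treated as recorded 2017-08-08, the work-commencement date; C's effective date is 2017-12-28, when work began; D's effective date is the deed date, 2018-07-03.
Sorted by effective date: B (2017-08-08), C (2017-12-28), D (2018-07-03), A (2018-11-09), E (2020-06-05).
C is senior to D before the subordination, so the two trade places.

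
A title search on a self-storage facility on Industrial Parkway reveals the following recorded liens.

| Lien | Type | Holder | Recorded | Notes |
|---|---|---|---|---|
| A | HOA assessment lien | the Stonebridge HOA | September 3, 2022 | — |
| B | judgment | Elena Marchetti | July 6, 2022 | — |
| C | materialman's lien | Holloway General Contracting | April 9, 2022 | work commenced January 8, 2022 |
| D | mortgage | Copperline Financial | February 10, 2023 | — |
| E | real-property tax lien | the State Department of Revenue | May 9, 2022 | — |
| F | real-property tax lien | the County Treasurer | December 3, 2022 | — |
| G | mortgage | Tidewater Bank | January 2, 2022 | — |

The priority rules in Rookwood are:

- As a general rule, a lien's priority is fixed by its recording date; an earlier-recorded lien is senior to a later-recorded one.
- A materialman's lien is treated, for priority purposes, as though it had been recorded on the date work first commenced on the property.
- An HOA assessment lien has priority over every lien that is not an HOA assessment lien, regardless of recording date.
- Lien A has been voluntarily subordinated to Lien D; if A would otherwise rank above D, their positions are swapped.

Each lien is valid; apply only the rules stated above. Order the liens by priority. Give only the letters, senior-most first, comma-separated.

Effective dates after the stated exceptions: C relates back to January 8, 2022 (work commenced).
A is an HOA assessment lien, so it outranks all other liens regardless of date.
Ordering the rest by effective date: G (January 2, 2022), C (January 8, 2022), E (May 9, 2022), B (July 6, 2022), F (December 3, 2022), D (February 10, 2023).
The subordination applies — A was senior to D — so A and D swap.

D, G, C, E, B, F, A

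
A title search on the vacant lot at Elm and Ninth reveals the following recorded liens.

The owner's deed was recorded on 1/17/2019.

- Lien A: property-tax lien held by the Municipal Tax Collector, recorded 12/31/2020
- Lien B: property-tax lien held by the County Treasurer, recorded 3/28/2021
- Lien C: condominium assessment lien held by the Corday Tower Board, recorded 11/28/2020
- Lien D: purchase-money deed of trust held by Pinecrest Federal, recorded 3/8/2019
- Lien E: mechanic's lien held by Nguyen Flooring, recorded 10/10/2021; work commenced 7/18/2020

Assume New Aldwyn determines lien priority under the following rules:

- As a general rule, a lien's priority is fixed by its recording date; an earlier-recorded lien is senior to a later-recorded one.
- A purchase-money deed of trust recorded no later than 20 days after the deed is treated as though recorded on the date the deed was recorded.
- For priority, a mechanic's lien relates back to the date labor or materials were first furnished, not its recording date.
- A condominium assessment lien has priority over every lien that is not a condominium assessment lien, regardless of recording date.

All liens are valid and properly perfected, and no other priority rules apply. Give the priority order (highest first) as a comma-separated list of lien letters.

C, D, E, A, B

First, effective dates: D missed the 20-day window (50 days after the deed), so its recording date stands; E's effective date is 7/18/2020, when work began.
C is a condominium assessment lien, so it outranks all other liens regardless of date.
Remaining liens by effective date: D (3/8/2019), E (7/18/2020), A (12/31/2020), B (3/28/2021).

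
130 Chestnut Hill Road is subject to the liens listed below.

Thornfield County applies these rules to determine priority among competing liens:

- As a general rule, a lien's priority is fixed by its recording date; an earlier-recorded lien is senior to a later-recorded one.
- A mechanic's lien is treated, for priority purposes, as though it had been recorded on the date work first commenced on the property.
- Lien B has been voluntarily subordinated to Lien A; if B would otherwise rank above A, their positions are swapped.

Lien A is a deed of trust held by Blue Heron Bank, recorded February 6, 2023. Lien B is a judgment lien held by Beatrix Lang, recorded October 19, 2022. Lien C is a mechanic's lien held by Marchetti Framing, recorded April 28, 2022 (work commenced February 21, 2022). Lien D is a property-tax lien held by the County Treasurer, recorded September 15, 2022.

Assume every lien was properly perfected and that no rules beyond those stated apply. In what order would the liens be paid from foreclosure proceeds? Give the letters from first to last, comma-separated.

C, D, A, B

Effective dates after the stated exceptions: C is treated as recorded February 21, 2022, the work-commencement date.
Ordering by effective date: C (February 21, 2022), D (September 15, 2022), B (October 19, 2022), A (February 6, 2023).
Because B would otherwise rank above A, the subordination swaps them.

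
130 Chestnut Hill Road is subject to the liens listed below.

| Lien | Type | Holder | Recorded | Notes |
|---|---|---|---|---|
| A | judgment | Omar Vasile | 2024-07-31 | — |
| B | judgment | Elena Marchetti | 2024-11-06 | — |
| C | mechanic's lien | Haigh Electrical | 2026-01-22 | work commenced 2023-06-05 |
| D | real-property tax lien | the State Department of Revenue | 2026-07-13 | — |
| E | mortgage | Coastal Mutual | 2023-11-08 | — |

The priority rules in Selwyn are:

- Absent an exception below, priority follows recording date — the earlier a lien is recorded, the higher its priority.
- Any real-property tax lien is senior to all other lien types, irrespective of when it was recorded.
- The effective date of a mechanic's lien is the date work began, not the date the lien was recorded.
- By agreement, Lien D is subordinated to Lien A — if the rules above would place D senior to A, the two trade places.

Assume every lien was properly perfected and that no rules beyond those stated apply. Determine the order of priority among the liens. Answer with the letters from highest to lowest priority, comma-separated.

First, effective dates: C is treated as recorded 2023-06-05, the work-commencement date.
D is a real-property tax lien, so it outranks all other liens regardless of date.
Ordering the rest by effective date: C (2023-06-05), E (2023-11-08), A (2024-07-31), B (2024-11-06).
The subordination applies — D was senior to A — so D and A swap.

A, C, E, D, B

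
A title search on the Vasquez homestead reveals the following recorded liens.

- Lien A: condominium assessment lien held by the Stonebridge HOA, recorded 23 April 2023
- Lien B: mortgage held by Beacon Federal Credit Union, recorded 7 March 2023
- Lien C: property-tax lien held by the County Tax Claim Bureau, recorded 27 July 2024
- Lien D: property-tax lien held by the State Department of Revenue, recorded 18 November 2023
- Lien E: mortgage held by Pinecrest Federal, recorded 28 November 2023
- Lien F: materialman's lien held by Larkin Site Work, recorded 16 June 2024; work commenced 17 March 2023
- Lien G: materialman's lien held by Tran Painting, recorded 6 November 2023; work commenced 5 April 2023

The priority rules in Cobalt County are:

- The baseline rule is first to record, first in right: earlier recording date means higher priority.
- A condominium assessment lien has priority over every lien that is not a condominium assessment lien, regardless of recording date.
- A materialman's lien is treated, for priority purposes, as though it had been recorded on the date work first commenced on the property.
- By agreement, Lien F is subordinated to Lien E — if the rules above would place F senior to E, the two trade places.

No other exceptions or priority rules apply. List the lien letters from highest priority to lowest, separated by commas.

A, B, E, G, D, F, C

Adjusting effective dates: F's effective date is 17 March 2023, when work began; G's effective date is 5 April 2023, when work began.
A is a condominium assessment lien, so it outranks all other liens regardless of date.
Remaining liens by effective date: B (7 March 2023), F (17 March 2023), G (5 April 2023), D (18 November 2023), E (28 November 2023), C (27 July 2024).
Because F would otherwise rank above E, the subordination swaps them.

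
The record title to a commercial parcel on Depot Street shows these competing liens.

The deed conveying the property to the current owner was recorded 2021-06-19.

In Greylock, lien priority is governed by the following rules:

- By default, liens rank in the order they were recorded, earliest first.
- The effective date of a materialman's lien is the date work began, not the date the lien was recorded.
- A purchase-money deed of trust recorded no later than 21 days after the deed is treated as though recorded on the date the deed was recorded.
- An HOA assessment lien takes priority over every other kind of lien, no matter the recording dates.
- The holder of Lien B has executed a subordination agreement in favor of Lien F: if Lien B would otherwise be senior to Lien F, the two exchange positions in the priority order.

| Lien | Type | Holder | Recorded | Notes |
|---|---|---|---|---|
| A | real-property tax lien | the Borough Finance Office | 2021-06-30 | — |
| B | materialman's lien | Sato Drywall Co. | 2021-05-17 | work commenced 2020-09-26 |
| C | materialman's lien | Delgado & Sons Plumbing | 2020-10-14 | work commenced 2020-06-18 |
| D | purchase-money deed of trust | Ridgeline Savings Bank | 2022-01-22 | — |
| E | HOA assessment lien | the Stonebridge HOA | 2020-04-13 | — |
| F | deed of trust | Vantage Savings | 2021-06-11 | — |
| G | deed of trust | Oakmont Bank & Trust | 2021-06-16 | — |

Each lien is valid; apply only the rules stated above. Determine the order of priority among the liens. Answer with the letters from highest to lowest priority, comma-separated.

E, C, F, B, G, A, D

Effective dates: B's effective date is 2020-09-26, when work began; C's effective date is 2020-06-18, when work began; D was recorded 217 days after the deed, outside the 21-day window, so it keeps its recording date.
As an HOA assessment lien, E is senior to every other lien.
The other liens, earliest effective date first: C (2020-06-18), B (2020-09-26), F (2021-06-11), G (2021-06-16), A (2021-06-30), D (2022-01-22).
Because B would otherwise rank above F, the subordination swaps them.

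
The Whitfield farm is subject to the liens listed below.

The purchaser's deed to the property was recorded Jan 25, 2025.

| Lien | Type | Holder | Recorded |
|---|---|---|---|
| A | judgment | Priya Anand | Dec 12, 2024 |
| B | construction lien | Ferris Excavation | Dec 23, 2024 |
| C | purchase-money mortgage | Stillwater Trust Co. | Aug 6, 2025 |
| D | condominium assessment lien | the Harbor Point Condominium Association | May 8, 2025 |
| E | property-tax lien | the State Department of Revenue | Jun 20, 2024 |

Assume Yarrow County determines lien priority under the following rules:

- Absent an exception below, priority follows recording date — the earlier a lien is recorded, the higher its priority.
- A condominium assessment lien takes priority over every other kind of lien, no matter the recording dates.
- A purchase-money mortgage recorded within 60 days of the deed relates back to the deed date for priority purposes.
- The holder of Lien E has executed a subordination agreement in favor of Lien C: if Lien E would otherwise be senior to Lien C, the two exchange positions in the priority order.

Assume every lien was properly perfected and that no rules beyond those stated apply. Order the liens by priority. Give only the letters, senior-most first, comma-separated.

D, C, A, B, E

First, effective dates: C was recorded 193 days after the deed — beyond 60 days — so no relation-back applies.
D is a condominium assessment lien and takes priority over every other lien.
Remaining liens by effective date: E (Jun 20, 2024), A (Dec 12, 2024), B (Dec 23, 2024), C (Aug 6, 2025).
The subordination applies — E was senior to C — so E and C swap.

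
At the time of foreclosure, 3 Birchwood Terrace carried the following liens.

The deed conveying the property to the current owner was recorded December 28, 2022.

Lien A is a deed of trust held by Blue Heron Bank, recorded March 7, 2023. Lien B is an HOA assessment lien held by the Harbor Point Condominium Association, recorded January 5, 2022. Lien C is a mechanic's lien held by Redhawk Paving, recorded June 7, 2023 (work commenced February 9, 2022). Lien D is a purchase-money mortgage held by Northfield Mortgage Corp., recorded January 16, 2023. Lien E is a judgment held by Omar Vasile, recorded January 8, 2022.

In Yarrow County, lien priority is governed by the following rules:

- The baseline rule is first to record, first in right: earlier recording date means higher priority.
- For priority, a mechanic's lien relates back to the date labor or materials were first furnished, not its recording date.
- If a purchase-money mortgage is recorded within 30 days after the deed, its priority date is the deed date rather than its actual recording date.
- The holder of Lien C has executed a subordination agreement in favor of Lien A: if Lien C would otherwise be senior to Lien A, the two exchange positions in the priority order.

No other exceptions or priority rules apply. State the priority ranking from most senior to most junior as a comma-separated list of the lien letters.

Effective dates: C relates back to February 9, 2022 (work commenced); D relates back to the deed date December 28, 2022.
By effective date: B (January 5, 2022), E (January 8, 2022), C (February 9, 2022), D (December 28, 2022), A (March 7, 2023).
C is senior to A before the subordination, so the two trade places.

B, E, A, D, C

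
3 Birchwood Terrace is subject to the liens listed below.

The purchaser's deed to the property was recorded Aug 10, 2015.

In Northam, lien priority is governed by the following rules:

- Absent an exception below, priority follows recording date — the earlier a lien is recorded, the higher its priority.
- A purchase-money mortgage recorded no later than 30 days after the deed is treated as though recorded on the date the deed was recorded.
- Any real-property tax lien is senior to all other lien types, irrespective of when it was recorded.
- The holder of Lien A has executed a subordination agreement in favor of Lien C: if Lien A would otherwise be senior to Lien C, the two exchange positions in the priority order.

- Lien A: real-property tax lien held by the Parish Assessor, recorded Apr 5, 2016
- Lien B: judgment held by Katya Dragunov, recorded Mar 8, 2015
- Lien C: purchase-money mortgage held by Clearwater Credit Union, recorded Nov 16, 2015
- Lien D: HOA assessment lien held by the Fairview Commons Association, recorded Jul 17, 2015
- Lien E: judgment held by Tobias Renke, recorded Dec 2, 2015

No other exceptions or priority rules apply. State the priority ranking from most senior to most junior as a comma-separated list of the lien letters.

C, B, D, A, E

First, effective dates: C missed the 30-day window (98 days after the deed), so its recording date stands.
As a real-property tax lien, A is senior to every other lien.
Remaining liens by effective date: B (Mar 8, 2015), D (Jul 17, 2015), C (Nov 16, 2015), E (Dec 2, 2015).
Because A would otherwise rank above C, the subordination swaps them.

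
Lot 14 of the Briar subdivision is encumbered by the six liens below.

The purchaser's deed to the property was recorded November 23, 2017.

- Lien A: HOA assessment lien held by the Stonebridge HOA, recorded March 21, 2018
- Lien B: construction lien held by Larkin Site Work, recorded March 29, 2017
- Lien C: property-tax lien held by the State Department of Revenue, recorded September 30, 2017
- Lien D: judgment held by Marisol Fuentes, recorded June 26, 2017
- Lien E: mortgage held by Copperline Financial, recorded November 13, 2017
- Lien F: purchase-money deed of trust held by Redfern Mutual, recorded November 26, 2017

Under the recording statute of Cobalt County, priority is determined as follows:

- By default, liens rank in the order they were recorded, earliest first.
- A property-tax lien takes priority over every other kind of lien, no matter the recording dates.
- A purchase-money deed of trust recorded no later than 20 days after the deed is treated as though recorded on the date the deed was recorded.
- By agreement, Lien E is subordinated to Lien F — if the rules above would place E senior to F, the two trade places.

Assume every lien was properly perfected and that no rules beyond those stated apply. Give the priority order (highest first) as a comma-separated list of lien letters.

First, effective dates: F was recorded within the 20-day window, so its effective date is the deed date November 23, 2017.
C is a property-tax lien, so it outranks all other liens regardless of date.
The other liens, earliest effective date first: B (March 29, 2017), D (June 26, 2017), E (November 13, 2017), F (November 23, 2017), A (March 21, 2018).
E is senior to F before the subordination, so the two trade places.

C, B, D, F, E, A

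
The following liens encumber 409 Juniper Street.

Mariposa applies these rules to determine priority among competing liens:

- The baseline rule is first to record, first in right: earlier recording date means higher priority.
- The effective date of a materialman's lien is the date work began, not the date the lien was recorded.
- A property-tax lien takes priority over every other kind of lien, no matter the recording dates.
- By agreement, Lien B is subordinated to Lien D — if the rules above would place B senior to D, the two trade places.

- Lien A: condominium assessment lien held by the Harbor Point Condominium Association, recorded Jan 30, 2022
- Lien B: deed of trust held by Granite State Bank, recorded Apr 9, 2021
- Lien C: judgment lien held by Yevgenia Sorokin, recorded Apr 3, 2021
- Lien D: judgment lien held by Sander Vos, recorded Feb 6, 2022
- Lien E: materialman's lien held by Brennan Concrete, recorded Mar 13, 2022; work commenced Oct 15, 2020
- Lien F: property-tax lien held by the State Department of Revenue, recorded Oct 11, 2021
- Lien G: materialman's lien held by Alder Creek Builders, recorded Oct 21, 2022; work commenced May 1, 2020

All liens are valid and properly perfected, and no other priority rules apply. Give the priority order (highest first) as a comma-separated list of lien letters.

Adjusting effective dates: E relates back to Oct 15, 2020 (work commenced); G's effective date is May 1, 2020, when work began.
As a property-tax lien, F is senior to every other lien.
The other liens, earliest effective date first: G (May 1, 2020), E (Oct 15, 2020), C (Apr 3, 2021), B (Apr 9, 2021), A (Jan 30, 2022), D (Feb 6, 2022).
B is senior to D before the subordination, so the two trade places.

F, G, E, C, D, A, B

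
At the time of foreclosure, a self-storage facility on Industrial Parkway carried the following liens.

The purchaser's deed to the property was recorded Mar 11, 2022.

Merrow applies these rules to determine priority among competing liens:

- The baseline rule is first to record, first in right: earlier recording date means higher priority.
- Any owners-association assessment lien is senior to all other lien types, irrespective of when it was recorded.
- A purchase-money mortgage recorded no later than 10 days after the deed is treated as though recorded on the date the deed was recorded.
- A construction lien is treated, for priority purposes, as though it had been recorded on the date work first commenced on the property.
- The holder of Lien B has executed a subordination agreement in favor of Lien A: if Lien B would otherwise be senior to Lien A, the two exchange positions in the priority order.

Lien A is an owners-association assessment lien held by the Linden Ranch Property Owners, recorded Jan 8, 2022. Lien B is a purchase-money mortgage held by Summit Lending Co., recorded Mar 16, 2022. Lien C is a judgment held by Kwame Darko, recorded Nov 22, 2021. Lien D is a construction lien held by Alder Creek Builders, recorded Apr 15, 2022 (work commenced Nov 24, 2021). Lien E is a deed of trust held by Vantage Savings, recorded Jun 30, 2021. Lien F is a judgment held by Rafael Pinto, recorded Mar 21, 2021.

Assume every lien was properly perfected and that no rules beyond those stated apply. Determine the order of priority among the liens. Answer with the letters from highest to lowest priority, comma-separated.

Effective dates after the stated exceptions: B's effective date is the deed date, Mar 11, 2022; D relates back to Nov 24, 2021 (work commenced).
A, as an owners-association assessment lien, has superpriority and ranks first.
Among the remaining liens, by effective date: F (Mar 21, 2021), E (Jun 30, 2021), C (Nov 22, 2021), D (Nov 24, 2021), B (Mar 11, 2022).
B is already junior to A, so the subordination agreement changes nothing.

A, F, E, C, D, B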